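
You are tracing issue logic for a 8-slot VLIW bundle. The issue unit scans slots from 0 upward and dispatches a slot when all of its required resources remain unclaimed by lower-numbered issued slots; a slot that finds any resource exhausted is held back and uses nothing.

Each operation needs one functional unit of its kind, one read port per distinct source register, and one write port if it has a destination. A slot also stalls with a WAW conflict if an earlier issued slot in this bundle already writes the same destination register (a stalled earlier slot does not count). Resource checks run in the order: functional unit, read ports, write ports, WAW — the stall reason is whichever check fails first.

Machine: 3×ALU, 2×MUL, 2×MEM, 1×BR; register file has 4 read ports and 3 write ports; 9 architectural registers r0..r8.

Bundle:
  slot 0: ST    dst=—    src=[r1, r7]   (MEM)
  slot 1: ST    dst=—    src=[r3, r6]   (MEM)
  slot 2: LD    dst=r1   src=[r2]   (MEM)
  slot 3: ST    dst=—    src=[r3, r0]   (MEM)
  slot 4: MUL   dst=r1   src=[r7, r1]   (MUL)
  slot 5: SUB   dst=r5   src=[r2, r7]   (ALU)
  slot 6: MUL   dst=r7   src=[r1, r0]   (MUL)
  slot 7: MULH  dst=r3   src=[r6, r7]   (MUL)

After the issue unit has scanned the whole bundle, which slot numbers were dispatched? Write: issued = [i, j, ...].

issued = [0, 1]

(0) want 1×MEM +2rd +0wr — yes → AL3|MU2|ME1|BR1|rd2|wr3
(1) want 1×MEM +2rd +0wr — yes → AL3|MU2|ME0|BR1|rd0|wr3
(2) want 1×MEM +1rd +1wr — FU → AL3|MU2|ME0|BR1|rd0|wr3
(3) want 1×MEM +2rd +0wr — FU → AL3|MU2|ME0|BR1|rd0|wr3
(4) want 1×MUL +2rd +1wr — RD_PORT → AL3|MU2|ME0|BR1|rd0|wr3
(5) want 1×ALU +2rd +1wr — RD_PORT → AL3|MU2|ME0|BR1|rd0|wr3
(6) want 1×MUL +2rd +1wr — RD_PORT → AL3|MU2|ME0|BR1|rd0|wr3
(7) want 1×MUL +2rd +1wr — RD_PORT → AL3|MU2|ME0|BR1|rd0|wr3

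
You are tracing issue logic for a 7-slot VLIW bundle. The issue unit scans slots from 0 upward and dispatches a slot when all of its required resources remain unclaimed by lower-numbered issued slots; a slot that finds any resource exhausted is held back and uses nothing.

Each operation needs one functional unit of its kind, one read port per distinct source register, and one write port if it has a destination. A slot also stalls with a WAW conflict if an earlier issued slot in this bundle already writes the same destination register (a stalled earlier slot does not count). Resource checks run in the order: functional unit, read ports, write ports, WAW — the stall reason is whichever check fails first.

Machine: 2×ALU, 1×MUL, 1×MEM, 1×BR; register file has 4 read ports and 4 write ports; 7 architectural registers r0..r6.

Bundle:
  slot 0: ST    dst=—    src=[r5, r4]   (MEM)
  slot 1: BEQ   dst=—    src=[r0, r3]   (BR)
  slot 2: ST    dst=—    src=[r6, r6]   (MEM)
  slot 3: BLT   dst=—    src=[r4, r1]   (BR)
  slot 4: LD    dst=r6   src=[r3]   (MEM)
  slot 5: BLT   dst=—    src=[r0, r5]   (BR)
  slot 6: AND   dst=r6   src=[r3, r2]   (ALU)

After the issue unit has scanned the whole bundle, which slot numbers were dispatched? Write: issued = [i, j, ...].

  0. MEM ⇒ go  {2A/1Mu/0Ld/1B | 2r 4w}
  1. BR ⇒ go  {2A/1Mu/0Ld/0B | 0r 4w}
  2. MEM ⇒ no(FU)  {2A/1Mu/0Ld/0B | 0r 4w}
  3. BR ⇒ no(FU)  {2A/1Mu/0Ld/0B | 0r 4w}
  4. MEM→r6 ⇒ no(FU)  {2A/1Mu/0Ld/0B | 0r 4w}
  5. BR ⇒ no(FU)  {2A/1Mu/0Ld/0B | 0r 4w}
  6. ALU→r6 ⇒ no(RD_PORT)  {2A/1Mu/0Ld/0B | 0r 4w}

issued = [0, 1]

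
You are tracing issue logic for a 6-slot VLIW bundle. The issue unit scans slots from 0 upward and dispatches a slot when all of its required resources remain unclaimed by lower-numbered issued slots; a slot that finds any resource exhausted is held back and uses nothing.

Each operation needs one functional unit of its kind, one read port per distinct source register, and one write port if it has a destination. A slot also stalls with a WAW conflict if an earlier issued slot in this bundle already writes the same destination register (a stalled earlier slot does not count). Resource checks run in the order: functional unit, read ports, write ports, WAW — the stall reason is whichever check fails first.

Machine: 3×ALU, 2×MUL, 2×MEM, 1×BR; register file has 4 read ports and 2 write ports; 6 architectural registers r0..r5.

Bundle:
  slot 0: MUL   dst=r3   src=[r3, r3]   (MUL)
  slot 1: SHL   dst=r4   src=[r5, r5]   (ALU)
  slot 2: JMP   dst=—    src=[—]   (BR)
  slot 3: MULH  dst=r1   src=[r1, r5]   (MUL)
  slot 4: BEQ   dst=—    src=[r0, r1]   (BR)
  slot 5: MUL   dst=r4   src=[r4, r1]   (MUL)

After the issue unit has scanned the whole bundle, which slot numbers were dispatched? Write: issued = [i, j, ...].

(0) want 1×MUL +1rd +1wr — yes → AL3|MU1|ME2|BR1|rd3|wr1
(1) want 1×ALU +1rd +1wr — yes → AL2|MU1|ME2|BR1|rd2|wr0
(2) want 1×BR +0rd +0wr — yes → AL2|MU1|ME2|BR0|rd2|wr0
(3) want 1×MUL +2rd +1wr — WR_PORT → AL2|MU1|ME2|BR0|rd2|wr0
(4) want 1×BR +2rd +0wr — FU → AL2|MU1|ME2|BR0|rd2|wr0
(5) want 1×MUL +2rd +1wr — WR_PORT → AL2|MU1|ME2|BR0|rd2|wr0

issued = [0, 1, 2]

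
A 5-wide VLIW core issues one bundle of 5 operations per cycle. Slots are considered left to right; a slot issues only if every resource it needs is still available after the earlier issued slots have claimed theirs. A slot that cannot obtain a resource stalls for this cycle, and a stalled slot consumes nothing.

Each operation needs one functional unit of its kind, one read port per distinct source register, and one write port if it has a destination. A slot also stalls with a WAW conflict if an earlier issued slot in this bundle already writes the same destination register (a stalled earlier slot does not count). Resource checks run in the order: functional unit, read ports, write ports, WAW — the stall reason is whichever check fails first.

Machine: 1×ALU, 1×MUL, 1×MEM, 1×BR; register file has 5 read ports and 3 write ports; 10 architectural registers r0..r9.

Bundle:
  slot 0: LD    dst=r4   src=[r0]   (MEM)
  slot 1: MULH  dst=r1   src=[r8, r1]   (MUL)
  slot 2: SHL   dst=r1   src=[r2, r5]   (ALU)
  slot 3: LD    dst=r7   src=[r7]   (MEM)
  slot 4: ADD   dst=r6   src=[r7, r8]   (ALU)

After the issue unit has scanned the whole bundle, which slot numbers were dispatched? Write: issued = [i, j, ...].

issued = [0, 1, 4]

slot 0 (MEM): ISSUE — free A1,Mu1,Ld0,B1 rp4 wp2
slot 1 (MUL): ISSUE — free A1,Mu0,Ld0,B1 rp2 wp1
slot 2 (ALU): stall WAW — free A1,Mu0,Ld0,B1 rp2 wp1
slot 3 (MEM): stall FU — free A1,Mu0,Ld0,B1 rp2 wp1
slot 4 (ALU): ISSUE — free A0,Mu0,Ld0,B1 rp0 wp0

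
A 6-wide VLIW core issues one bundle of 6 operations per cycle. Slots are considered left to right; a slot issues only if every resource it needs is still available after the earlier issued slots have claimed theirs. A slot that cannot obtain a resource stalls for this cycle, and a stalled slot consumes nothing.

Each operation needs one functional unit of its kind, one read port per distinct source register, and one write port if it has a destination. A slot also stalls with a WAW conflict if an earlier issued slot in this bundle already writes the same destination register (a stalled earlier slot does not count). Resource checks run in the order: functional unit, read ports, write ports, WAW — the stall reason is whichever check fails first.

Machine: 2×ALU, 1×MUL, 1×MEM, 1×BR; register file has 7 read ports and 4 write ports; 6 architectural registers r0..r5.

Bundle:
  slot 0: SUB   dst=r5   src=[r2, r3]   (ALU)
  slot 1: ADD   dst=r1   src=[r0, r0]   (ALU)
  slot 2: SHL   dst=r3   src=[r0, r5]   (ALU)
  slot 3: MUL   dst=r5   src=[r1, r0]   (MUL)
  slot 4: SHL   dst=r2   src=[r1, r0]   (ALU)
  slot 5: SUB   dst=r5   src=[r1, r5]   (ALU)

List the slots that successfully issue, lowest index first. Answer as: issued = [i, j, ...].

(0) want 1×ALU +2rd +1wr — yes → AL1|MU1|ME1|BR1|rd5|wr3
(1) want 1×ALU +1rd +1wr — yes → AL0|MU1|ME1|BR1|rd4|wr2
(2) want 1×ALU +2rd +1wr — FU → AL0|MU1|ME1|BR1|rd4|wr2
(3) want 1×MUL +2rd +1wr — WAW → AL0|MU1|ME1|BR1|rd4|wr2
(4) want 1×ALU +2rd +1wr — FU → AL0|MU1|ME1|BR1|rd4|wr2
(5) want 1×ALU +2rd +1wr — FU → AL0|MU1|ME1|BR1|rd4|wr2

issued = [0, 1]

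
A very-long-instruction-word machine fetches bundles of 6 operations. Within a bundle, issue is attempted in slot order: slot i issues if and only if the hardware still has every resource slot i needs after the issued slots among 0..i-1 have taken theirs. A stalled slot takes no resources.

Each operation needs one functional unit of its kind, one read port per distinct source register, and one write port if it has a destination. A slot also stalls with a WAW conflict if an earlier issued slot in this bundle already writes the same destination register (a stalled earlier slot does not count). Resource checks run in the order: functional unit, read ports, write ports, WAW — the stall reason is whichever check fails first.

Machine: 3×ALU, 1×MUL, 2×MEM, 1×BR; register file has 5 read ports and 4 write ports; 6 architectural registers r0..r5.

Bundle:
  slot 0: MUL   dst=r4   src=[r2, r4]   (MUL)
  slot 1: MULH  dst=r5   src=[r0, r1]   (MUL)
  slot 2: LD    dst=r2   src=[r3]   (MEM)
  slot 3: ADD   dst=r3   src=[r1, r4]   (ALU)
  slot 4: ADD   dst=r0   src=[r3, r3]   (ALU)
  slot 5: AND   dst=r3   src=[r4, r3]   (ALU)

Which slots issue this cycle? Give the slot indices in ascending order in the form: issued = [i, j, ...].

slot 0 (MUL): ISSUE — free A3,Mu0,Ld2,B1 rp3 wp3
slot 1 (MUL): stall FU — free A3,Mu0,Ld2,B1 rp3 wp3
slot 2 (MEM): ISSUE — free A3,Mu0,Ld1,B1 rp2 wp2
slot 3 (ALU): ISSUE — free A2,Mu0,Ld1,B1 rp0 wp1
slot 4 (ALU): stall RD_PORT — free A2,Mu0,Ld1,B1 rp0 wp1
slot 5 (ALU): stall RD_PORT — free A2,Mu0,Ld1,B1 rp0 wp1

issued = [0, 2, 3]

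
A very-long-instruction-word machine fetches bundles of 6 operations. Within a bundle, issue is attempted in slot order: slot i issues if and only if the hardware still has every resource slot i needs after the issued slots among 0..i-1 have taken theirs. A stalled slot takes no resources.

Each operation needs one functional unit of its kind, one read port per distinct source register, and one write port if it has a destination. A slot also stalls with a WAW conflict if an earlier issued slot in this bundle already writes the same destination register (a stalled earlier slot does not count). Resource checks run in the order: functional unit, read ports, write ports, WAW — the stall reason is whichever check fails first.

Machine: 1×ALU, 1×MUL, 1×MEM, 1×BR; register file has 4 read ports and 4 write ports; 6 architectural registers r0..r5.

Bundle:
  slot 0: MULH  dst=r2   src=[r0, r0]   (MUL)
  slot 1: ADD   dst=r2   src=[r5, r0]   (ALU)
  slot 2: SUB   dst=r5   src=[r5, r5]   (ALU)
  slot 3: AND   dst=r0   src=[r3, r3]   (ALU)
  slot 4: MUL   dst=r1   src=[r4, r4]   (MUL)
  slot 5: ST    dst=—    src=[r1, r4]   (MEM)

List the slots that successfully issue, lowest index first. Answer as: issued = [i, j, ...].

[0] MUL needs rd=1 wr=1: ok; after: ALU=1 MUL=0 MEM=1 BR=1, R=3, W=3
[1] ALU needs rd=2 wr=1: WAW; after: ALU=1 MUL=0 MEM=1 BR=1, R=3, W=3
[2] ALU needs rd=1 wr=1: ok; after: ALU=0 MUL=0 MEM=1 BR=1, R=2, W=2
[3] ALU needs rd=1 wr=1: FU; after: ALU=0 MUL=0 MEM=1 BR=1, R=2, W=2
[4] MUL needs rd=1 wr=1: FU; after: ALU=0 MUL=0 MEM=1 BR=1, R=2, W=2
[5] MEM needs rd=2 wr=0: ok; after: ALU=0 MUL=0 MEM=0 BR=1, R=0, W=2

issued = [0, 2, 5]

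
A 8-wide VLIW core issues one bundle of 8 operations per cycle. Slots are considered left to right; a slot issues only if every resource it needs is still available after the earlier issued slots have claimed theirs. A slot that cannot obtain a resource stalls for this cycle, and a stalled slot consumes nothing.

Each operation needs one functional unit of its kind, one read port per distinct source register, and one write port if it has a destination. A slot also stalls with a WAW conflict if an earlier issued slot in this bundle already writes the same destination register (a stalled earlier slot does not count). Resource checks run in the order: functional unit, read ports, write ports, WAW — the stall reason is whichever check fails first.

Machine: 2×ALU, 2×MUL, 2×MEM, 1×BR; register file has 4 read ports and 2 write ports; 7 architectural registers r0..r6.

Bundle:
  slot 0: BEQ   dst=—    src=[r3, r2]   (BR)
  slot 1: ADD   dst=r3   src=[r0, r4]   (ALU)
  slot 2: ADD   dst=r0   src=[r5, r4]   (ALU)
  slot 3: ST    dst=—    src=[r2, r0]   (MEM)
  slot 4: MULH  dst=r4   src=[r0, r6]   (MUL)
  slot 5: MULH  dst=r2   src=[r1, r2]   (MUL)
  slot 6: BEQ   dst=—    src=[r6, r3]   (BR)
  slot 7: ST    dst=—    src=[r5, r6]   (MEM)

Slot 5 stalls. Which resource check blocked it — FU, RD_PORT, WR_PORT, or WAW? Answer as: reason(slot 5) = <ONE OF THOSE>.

reason(slot 5) = RD_PORT

#0 BR src=r3,r2 dispatched  <A:2 Mu:2 Ld:2 B:0 rd:2 wr:2>
#1 ALU src=r0,r4 dispatched  <A:1 Mu:2 Ld:2 B:0 rd:0 wr:1>
#2 ALU src=r5,r4 held:RD_PORT  <A:1 Mu:2 Ld:2 B:0 rd:0 wr:1>
#3 MEM src=r2,r0 held:RD_PORT  <A:1 Mu:2 Ld:2 B:0 rd:0 wr:1>
#4 MUL src=r0,r6 held:RD_PORT  <A:1 Mu:2 Ld:2 B:0 rd:0 wr:1>
#5 MUL src=r1,r2 held:RD_PORT  <A:1 Mu:2 Ld:2 B:0 rd:0 wr:1>
#6 BR src=r6,r3 held:FU  <A:1 Mu:2 Ld:2 B:0 rd:0 wr:1>
#7 MEM src=r5,r6 held:RD_PORT  <A:1 Mu:2 Ld:2 B:0 rd:0 wr:1>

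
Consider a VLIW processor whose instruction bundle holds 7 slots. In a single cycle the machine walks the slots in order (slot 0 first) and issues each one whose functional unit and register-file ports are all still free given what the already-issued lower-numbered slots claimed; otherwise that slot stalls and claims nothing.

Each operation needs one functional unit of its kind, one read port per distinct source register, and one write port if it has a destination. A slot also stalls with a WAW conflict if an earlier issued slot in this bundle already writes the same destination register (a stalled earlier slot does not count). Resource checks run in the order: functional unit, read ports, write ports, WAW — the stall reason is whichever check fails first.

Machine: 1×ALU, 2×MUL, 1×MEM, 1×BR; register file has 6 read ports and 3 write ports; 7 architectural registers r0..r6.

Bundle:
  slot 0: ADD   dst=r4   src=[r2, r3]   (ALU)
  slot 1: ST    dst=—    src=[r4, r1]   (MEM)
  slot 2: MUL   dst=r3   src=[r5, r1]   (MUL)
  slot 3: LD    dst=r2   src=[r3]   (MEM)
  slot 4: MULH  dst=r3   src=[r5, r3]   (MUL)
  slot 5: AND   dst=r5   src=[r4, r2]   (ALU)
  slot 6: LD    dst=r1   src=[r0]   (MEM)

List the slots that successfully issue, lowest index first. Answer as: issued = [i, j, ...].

#0 ALU src=r2,r3 dispatched  <A:0 Mu:2 Ld:1 B:1 rd:4 wr:2>
#1 MEM src=r4,r1 dispatched  <A:0 Mu:2 Ld:0 B:1 rd:2 wr:2>
#2 MUL src=r5,r1 dispatched  <A:0 Mu:1 Ld:0 B:1 rd:0 wr:1>
#3 MEM src=r3 held:FU  <A:0 Mu:1 Ld:0 B:1 rd:0 wr:1>
#4 MUL src=r5,r3 held:RD_PORT  <A:0 Mu:1 Ld:0 B:1 rd:0 wr:1>
#5 ALU src=r4,r2 held:FU  <A:0 Mu:1 Ld:0 B:1 rd:0 wr:1>
#6 MEM src=r0 held:FU  <A:0 Mu:1 Ld:0 B:1 rd:0 wr:1>

issued = [0, 1, 2]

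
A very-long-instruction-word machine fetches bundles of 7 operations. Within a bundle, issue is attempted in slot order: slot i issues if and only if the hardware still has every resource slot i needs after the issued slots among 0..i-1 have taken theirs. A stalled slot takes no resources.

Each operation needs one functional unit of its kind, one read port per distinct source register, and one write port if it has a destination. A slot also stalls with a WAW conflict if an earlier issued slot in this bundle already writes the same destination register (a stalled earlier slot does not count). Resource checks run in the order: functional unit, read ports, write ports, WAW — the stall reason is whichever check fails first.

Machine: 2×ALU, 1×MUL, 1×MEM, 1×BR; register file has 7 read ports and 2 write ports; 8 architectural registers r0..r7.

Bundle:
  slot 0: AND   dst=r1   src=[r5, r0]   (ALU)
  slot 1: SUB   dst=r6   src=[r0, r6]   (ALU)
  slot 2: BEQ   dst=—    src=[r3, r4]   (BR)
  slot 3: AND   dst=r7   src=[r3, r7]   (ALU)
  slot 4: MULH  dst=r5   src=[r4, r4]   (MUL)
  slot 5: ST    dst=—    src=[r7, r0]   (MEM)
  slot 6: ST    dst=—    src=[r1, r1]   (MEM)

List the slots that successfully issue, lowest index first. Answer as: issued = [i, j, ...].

(0) want 1×ALU +2rd +1wr — yes → AL1|MU1|ME1|BR1|rd5|wr1
(1) want 1×ALU +2rd +1wr — yes → AL0|MU1|ME1|BR1|rd3|wr0
(2) want 1×BR +2rd +0wr — yes → AL0|MU1|ME1|BR0|rd1|wr0
(3) want 1×ALU +2rd +1wr — FU → AL0|MU1|ME1|BR0|rd1|wr0
(4) want 1×MUL +1rd +1wr — WR_PORT → AL0|MU1|ME1|BR0|rd1|wr0
(5) want 1×MEM +2rd +0wr — RD_PORT → AL0|MU1|ME1|BR0|rd1|wr0
(6) want 1×MEM +1rd +0wr — yes → AL0|MU1|ME0|BR0|rd0|wr0

issued = [0, 1, 2, 6]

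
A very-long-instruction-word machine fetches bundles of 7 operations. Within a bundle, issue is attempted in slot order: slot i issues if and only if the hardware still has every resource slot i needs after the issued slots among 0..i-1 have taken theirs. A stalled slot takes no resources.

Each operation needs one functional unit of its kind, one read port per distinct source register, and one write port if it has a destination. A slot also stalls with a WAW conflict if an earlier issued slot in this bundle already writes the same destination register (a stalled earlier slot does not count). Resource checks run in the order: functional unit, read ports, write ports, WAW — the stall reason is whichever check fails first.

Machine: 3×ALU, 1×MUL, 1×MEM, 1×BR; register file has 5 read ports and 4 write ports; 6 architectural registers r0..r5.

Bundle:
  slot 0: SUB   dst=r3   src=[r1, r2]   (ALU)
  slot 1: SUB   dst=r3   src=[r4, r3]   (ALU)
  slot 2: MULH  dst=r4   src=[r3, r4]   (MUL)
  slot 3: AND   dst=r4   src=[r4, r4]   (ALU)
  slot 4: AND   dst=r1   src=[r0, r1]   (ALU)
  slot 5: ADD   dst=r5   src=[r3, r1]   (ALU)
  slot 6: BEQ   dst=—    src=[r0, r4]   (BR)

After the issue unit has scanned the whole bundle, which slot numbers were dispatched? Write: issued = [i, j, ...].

#0 ALU src=r1,r2 dispatched  <A:2 Mu:1 Ld:1 B:1 rd:3 wr:3>
#1 ALU src=r4,r3 held:WAW  <A:2 Mu:1 Ld:1 B:1 rd:3 wr:3>
#2 MUL src=r3,r4 dispatched  <A:2 Mu:0 Ld:1 B:1 rd:1 wr:2>
#3 ALU src=r4,r4 held:WAW  <A:2 Mu:0 Ld:1 B:1 rd:1 wr:2>
#4 ALU src=r0,r1 held:RD_PORT  <A:2 Mu:0 Ld:1 B:1 rd:1 wr:2>
#5 ALU src=r3,r1 held:RD_PORT  <A:2 Mu:0 Ld:1 B:1 rd:1 wr:2>
#6 BR src=r0,r4 held:RD_PORT  <A:2 Mu:0 Ld:1 B:1 rd:1 wr:2>

issued = [0, 2]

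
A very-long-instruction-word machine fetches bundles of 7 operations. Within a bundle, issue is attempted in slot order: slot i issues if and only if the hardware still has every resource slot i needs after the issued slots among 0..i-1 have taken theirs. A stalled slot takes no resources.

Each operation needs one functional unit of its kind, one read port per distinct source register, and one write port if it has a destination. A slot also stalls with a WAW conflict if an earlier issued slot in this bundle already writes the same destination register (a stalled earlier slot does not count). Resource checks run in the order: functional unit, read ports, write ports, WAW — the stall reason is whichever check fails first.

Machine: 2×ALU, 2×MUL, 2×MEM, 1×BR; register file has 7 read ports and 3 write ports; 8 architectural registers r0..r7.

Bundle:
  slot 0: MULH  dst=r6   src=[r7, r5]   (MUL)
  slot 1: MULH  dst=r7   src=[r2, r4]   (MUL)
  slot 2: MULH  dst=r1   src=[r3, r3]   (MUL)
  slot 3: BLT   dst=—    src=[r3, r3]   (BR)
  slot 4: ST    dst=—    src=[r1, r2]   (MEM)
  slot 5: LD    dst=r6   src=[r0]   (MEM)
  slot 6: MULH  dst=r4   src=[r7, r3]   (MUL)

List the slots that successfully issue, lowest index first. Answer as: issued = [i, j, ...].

issued = [0, 1, 3, 4]

(0) want 1×MUL +2rd +1wr — yes → AL2|MU1|ME2|BR1|rd5|wr2
(1) want 1×MUL +2rd +1wr — yes → AL2|MU0|ME2|BR1|rd3|wr1
(2) want 1×MUL +1rd +1wr — FU → AL2|MU0|ME2|BR1|rd3|wr1
(3) want 1×BR +1rd +0wr — yes → AL2|MU0|ME2|BR0|rd2|wr1
(4) want 1×MEM +2rd +0wr — yes → AL2|MU0|ME1|BR0|rd0|wr1
(5) want 1×MEM +1rd +1wr — RD_PORT → AL2|MU0|ME1|BR0|rd0|wr1
(6) want 1×MUL +2rd +1wr — FU → AL2|MU0|ME1|BR0|rd0|wr1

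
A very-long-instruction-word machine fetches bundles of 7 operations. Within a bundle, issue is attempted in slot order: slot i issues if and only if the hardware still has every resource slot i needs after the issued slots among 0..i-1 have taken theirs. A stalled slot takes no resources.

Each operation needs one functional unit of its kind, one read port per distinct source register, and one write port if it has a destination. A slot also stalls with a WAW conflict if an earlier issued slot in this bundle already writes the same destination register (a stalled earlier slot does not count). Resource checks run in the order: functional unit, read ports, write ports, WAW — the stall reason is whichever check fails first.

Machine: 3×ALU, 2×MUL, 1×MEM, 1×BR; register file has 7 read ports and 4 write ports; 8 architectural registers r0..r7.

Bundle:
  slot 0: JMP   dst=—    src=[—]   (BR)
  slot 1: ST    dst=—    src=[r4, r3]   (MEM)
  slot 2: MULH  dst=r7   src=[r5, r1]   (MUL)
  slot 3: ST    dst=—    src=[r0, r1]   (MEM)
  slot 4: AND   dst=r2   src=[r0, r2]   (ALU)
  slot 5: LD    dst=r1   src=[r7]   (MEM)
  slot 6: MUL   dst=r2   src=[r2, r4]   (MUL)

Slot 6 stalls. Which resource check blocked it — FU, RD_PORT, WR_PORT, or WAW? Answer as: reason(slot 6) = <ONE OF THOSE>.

reason(slot 6) = RD_PORT

(0) want 1×BR +0rd +0wr — yes → AL3|MU2|ME1|BR0|rd7|wr4
(1) want 1×MEM +2rd +0wr — yes → AL3|MU2|ME0|BR0|rd5|wr4
(2) want 1×MUL +2rd +1wr — yes → AL3|MU1|ME0|BR0|rd3|wr3
(3) want 1×MEM +2rd +0wr — FU → AL3|MU1|ME0|BR0|rd3|wr3
(4) want 1×ALU +2rd +1wr — yes → AL2|MU1|ME0|BR0|rd1|wr2
(5) want 1×MEM +1rd +1wr — FU → AL2|MU1|ME0|BR0|rd1|wr2
(6) want 1×MUL +2rd +1wr — RD_PORT → AL2|MU1|ME0|BR0|rd1|wr2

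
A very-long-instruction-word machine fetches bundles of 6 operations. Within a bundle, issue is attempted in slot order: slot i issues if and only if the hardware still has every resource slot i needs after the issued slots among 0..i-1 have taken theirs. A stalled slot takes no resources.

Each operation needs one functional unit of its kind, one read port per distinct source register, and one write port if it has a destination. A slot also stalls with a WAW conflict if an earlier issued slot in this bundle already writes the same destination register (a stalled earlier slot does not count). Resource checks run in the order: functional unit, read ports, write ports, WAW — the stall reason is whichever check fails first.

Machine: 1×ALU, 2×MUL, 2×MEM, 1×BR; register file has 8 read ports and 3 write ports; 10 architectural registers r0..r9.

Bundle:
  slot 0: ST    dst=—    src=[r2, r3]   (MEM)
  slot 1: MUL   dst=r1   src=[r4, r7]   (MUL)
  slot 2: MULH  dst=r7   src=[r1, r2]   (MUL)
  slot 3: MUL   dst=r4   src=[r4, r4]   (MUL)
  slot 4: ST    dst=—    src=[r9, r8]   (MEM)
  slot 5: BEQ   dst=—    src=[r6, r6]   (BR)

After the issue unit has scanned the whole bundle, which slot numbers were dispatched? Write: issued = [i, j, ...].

#0 MEM src=r2,r3 dispatched  <A:1 Mu:2 Ld:1 B:1 rd:6 wr:3>
#1 MUL src=r4,r7 dispatched  <A:1 Mu:1 Ld:1 B:1 rd:4 wr:2>
#2 MUL src=r1,r2 dispatched  <A:1 Mu:0 Ld:1 B:1 rd:2 wr:1>
#3 MUL src=r4,r4 held:FU  <A:1 Mu:0 Ld:1 B:1 rd:2 wr:1>
#4 MEM src=r9,r8 dispatched  <A:1 Mu:0 Ld:0 B:1 rd:0 wr:1>
#5 BR src=r6,r6 held:RD_PORT  <A:1 Mu:0 Ld:0 B:1 rd:0 wr:1>

issued = [0, 1, 2, 4]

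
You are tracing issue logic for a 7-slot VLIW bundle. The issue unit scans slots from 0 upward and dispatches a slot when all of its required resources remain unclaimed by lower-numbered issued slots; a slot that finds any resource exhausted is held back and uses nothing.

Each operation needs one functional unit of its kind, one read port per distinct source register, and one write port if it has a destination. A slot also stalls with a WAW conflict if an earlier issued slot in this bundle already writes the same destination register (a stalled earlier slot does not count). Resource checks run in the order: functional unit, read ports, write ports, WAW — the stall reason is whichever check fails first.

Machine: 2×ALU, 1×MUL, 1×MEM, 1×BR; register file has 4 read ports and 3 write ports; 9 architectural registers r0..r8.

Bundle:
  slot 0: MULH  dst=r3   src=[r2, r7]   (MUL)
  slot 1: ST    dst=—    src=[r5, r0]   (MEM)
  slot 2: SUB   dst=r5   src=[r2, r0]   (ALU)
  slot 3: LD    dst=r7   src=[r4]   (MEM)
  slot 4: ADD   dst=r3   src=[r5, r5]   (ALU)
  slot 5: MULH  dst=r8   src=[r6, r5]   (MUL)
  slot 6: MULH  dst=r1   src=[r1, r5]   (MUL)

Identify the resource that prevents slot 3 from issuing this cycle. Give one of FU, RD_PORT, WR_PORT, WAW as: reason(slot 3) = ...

reason(slot 3) = FU

(0) want 1×MUL +2rd +1wr — yes → AL2|MU0|ME1|BR1|rd2|wr2
(1) want 1×MEM +2rd +0wr — yes → AL2|MU0|ME0|BR1|rd0|wr2
(2) want 1×ALU +2rd +1wr — RD_PORT → AL2|MU0|ME0|BR1|rd0|wr2
(3) want 1×MEM +1rd +1wr — FU → AL2|MU0|ME0|BR1|rd0|wr2
(4) want 1×ALU +1rd +1wr — RD_PORT → AL2|MU0|ME0|BR1|rd0|wr2
(5) want 1×MUL +2rd +1wr — FU → AL2|MU0|ME0|BR1|rd0|wr2
(6) want 1×MUL +2rd +1wr — FU → AL2|MU0|ME0|BR1|rd0|wr2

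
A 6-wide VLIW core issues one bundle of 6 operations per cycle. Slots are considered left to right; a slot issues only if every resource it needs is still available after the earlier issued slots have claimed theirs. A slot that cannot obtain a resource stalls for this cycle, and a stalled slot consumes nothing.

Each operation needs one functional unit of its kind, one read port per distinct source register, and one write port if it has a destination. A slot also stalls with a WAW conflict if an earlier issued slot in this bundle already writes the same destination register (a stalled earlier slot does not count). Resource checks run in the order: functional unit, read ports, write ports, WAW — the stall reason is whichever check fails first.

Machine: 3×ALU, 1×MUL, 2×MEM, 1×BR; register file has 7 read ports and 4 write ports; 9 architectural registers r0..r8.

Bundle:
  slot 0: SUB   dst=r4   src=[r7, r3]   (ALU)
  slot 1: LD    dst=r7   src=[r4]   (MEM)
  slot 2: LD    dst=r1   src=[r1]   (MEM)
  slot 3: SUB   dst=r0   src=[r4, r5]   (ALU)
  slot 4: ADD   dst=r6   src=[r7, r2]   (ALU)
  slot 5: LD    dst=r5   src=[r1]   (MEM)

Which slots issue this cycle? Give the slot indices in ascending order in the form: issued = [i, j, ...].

[0] ALU needs rd=2 wr=1: ok; after: ALU=2 MUL=1 MEM=2 BR=1, R=5, W=3
[1] MEM needs rd=1 wr=1: ok; after: ALU=2 MUL=1 MEM=1 BR=1, R=4, W=2
[2] MEM needs rd=1 wr=1: ok; after: ALU=2 MUL=1 MEM=0 BR=1, R=3, W=1
[3] ALU needs rd=2 wr=1: ok; after: ALU=1 MUL=1 MEM=0 BR=1, R=1, W=0
[4] ALU needs rd=2 wr=1: RD_PORT; after: ALU=1 MUL=1 MEM=0 BR=1, R=1, W=0
[5] MEM needs rd=1 wr=1: FU; after: ALU=1 MUL=1 MEM=0 BR=1, R=1, W=0

issued = [0, 1, 2, 3]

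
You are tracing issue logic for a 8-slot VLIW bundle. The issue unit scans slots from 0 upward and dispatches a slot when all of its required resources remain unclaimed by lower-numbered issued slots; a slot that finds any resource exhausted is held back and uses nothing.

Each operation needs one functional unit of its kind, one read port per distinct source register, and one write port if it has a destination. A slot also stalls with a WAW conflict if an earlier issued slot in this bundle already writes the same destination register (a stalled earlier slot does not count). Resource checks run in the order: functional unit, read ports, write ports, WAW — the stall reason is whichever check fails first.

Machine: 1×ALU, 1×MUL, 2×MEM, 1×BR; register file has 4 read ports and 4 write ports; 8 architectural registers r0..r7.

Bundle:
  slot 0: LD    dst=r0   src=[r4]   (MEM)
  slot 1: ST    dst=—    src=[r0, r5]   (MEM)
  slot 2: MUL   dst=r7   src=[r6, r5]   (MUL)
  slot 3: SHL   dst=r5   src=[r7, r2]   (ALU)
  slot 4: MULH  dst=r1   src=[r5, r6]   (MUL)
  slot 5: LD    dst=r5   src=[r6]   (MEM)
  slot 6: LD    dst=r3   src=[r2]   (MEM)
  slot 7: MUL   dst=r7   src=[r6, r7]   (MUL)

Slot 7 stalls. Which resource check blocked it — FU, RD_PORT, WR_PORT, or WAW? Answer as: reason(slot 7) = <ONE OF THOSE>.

#0 MEM src=r4 dispatched  <A:1 Mu:1 Ld:1 B:1 rd:3 wr:3>
#1 MEM src=r0,r5 dispatched  <A:1 Mu:1 Ld:0 B:1 rd:1 wr:3>
#2 MUL src=r6,r5 held:RD_PORT  <A:1 Mu:1 Ld:0 B:1 rd:1 wr:3>
#3 ALU src=r7,r2 held:RD_PORT  <A:1 Mu:1 Ld:0 B:1 rd:1 wr:3>
#4 MUL src=r5,r6 held:RD_PORT  <A:1 Mu:1 Ld:0 B:1 rd:1 wr:3>
#5 MEM src=r6 held:FU  <A:1 Mu:1 Ld:0 B:1 rd:1 wr:3>
#6 MEM src=r2 held:FU  <A:1 Mu:1 Ld:0 B:1 rd:1 wr:3>
#7 MUL src=r6,r7 held:RD_PORT  <A:1 Mu:1 Ld:0 B:1 rd:1 wr:3>

reason(slot 7) = RD_PORT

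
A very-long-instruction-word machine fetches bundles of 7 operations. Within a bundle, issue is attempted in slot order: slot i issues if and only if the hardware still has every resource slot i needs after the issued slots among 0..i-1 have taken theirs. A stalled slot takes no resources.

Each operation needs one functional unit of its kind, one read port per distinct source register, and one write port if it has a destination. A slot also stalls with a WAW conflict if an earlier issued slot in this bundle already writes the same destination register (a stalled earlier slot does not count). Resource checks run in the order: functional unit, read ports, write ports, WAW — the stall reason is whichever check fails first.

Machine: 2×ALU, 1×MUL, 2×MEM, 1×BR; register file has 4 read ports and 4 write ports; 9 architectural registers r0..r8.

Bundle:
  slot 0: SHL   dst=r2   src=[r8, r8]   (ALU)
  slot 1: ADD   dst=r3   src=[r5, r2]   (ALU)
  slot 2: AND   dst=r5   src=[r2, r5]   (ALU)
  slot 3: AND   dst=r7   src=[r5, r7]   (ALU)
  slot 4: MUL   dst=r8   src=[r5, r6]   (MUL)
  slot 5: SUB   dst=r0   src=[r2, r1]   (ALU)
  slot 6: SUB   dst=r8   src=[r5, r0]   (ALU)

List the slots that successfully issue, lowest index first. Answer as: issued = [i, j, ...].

[0] ALU needs rd=1 wr=1: ok; after: ALU=1 MUL=1 MEM=2 BR=1, R=3, W=3
[1] ALU needs rd=2 wr=1: ok; after: ALU=0 MUL=1 MEM=2 BR=1, R=1, W=2
[2] ALU needs rd=2 wr=1: FU; after: ALU=0 MUL=1 MEM=2 BR=1, R=1, W=2
[3] ALU needs rd=2 wr=1: FU; after: ALU=0 MUL=1 MEM=2 BR=1, R=1, W=2
[4] MUL needs rd=2 wr=1: RD_PORT; after: ALU=0 MUL=1 MEM=2 BR=1, R=1, W=2
[5] ALU needs rd=2 wr=1: FU; after: ALU=0 MUL=1 MEM=2 BR=1, R=1, W=2
[6] ALU needs rd=2 wr=1: FU; after: ALU=0 MUL=1 MEM=2 BR=1, R=1, W=2

issued = [0, 1]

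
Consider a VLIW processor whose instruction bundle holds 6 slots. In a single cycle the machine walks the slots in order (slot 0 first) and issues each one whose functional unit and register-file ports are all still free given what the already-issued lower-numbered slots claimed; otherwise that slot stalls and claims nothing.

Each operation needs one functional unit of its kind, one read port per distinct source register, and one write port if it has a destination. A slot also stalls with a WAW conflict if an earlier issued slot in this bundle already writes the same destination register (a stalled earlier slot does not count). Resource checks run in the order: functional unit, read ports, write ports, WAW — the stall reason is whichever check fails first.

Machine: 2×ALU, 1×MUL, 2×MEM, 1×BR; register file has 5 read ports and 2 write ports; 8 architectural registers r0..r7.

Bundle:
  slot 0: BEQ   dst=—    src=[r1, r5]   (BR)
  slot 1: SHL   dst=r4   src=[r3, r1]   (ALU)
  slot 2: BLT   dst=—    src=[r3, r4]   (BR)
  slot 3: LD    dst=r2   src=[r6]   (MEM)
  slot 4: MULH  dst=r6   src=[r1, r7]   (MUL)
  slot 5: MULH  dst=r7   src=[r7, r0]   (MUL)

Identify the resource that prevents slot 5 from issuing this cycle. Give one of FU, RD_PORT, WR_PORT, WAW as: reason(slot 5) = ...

(0) want 1×BR +2rd +0wr — yes → AL2|MU1|ME2|BR0|rd3|wr2
(1) want 1×ALU +2rd +1wr — yes → AL1|MU1|ME2|BR0|rd1|wr1
(2) want 1×BR +2rd +0wr — FU → AL1|MU1|ME2|BR0|rd1|wr1
(3) want 1×MEM +1rd +1wr — yes → AL1|MU1|ME1|BR0|rd0|wr0
(4) want 1×MUL +2rd +1wr — RD_PORT → AL1|MU1|ME1|BR0|rd0|wr0
(5) want 1×MUL +2rd +1wr — RD_PORT → AL1|MU1|ME1|BR0|rd0|wr0

reason(slot 5) = RD_PORT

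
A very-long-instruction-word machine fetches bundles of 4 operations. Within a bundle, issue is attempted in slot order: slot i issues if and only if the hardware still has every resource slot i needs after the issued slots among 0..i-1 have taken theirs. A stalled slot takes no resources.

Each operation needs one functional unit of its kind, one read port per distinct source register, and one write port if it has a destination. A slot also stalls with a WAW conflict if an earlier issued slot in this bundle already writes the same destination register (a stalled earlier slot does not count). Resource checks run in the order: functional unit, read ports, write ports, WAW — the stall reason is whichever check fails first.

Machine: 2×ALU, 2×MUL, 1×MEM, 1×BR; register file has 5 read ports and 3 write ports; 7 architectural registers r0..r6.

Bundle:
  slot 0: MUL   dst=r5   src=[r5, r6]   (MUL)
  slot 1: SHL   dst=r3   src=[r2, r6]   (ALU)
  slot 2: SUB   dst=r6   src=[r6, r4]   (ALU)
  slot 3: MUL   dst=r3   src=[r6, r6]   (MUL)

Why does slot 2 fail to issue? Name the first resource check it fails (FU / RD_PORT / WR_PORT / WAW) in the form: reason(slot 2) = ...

reason(slot 2) = RD_PORT

[0] MUL needs rd=2 wr=1: ok; after: ALU=2 MUL=1 MEM=1 BR=1, R=3, W=2
[1] ALU needs rd=2 wr=1: ok; after: ALU=1 MUL=1 MEM=1 BR=1, R=1, W=1
[2] ALU needs rd=2 wr=1: RD_PORT; after: ALU=1 MUL=1 MEM=1 BR=1, R=1, W=1
[3] MUL needs rd=1 wr=1: WAW; after: ALU=1 MUL=1 MEM=1 BR=1, R=1, W=1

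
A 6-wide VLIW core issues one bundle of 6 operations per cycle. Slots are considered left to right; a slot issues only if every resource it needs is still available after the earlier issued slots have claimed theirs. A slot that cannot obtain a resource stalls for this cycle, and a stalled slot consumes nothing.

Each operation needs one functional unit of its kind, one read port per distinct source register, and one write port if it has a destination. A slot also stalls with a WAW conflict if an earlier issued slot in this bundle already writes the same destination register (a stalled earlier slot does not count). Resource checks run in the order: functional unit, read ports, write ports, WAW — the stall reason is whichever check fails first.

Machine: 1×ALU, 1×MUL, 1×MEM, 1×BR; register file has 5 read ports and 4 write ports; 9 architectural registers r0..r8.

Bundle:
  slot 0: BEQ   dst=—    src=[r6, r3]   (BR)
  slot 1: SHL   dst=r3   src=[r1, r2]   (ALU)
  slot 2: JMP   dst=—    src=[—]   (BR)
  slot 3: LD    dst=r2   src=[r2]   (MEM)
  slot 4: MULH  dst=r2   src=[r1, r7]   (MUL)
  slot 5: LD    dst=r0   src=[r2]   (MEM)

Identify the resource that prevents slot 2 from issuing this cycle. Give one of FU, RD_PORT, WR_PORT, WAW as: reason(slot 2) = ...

reason(slot 2) = FU

  0. BR ⇒ go  {1A/1Mu/1Ld/0B | 3r 4w}
  1. ALU→r3 ⇒ go  {0A/1Mu/1Ld/0B | 1r 3w}
  2. BR ⇒ no(FU)  {0A/1Mu/1Ld/0B | 1r 3w}
  3. MEM→r2 ⇒ go  {0A/1Mu/0Ld/0B | 0r 2w}
  4. MUL→r2 ⇒ no(RD_PORT)  {0A/1Mu/0Ld/0B | 0r 2w}
  5. MEM→r0 ⇒ no(FU)  {0A/1Mu/0Ld/0B | 0r 2w}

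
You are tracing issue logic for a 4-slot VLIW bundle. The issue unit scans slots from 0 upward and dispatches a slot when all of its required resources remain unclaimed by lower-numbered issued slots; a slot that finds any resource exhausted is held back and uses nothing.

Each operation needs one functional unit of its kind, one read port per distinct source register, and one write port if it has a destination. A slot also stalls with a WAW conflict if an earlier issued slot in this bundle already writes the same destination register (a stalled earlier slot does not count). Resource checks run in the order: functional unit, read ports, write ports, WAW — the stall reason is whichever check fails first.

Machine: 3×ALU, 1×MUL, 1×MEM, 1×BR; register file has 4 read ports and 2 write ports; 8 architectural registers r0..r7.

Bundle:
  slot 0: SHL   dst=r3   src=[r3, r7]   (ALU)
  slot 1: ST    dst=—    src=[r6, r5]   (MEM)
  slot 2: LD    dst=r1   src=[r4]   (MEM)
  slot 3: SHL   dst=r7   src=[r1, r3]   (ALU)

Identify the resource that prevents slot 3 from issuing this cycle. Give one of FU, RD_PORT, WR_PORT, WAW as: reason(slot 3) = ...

[0] ALU needs rd=2 wr=1: ok; after: ALU=2 MUL=1 MEM=1 BR=1, R=2, W=1
[1] MEM needs rd=2 wr=0: ok; after: ALU=2 MUL=1 MEM=0 BR=1, R=0, W=1
[2] MEM needs rd=1 wr=1: FU; after: ALU=2 MUL=1 MEM=0 BR=1, R=0, W=1
[3] ALU needs rd=2 wr=1: RD_PORT; after: ALU=2 MUL=1 MEM=0 BR=1, R=0, W=1

reason(slot 3) = RD_PORT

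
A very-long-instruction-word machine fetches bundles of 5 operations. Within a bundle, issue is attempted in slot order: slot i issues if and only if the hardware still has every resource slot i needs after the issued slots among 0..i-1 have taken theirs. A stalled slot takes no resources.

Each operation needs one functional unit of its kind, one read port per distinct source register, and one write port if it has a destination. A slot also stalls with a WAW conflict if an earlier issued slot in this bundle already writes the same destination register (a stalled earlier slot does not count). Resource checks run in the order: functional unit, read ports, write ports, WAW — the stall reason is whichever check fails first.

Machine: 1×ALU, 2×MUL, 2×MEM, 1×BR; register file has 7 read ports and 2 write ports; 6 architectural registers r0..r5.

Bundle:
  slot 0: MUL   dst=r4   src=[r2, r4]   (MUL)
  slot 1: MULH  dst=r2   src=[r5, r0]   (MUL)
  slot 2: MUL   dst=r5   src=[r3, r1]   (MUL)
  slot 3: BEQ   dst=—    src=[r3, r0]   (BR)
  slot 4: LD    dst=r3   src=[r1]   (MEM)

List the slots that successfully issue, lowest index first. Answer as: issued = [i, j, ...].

  0. MUL→r4 ⇒ go  {1A/1Mu/2Ld/1B | 5r 1w}
  1. MUL→r2 ⇒ go  {1A/0Mu/2Ld/1B | 3r 0w}
  2. MUL→r5 ⇒ no(FU)  {1A/0Mu/2Ld/1B | 3r 0w}
  3. BR ⇒ go  {1A/0Mu/2Ld/0B | 1r 0w}
  4. MEM→r3 ⇒ no(WR_PORT)  {1A/0Mu/2Ld/0B | 1r 0w}

issued = [0, 1, 3]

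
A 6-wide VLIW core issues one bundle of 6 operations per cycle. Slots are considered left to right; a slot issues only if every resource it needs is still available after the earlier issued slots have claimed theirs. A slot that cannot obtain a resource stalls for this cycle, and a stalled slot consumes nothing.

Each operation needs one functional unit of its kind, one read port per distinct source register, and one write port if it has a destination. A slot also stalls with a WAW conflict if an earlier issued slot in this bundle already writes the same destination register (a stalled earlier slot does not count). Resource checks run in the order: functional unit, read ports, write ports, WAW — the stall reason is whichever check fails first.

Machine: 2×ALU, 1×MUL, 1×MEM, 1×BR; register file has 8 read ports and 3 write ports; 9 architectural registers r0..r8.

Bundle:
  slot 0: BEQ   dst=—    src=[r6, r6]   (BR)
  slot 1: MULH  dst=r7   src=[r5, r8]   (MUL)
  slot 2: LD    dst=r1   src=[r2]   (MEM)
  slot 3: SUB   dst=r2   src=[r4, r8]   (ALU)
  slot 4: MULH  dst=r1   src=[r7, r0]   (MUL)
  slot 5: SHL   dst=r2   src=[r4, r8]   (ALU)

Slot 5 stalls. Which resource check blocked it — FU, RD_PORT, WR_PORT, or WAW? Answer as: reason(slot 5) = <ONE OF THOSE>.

[0] BR needs rd=1 wr=0: ok; after: ALU=2 MUL=1 MEM=1 BR=0, R=7, W=3
[1] MUL needs rd=2 wr=1: ok; after: ALU=2 MUL=0 MEM=1 BR=0, R=5, W=2
[2] MEM needs rd=1 wr=1: ok; after: ALU=2 MUL=0 MEM=0 BR=0, R=4, W=1
[3] ALU needs rd=2 wr=1: ok; after: ALU=1 MUL=0 MEM=0 BR=0, R=2, W=0
[4] MUL needs rd=2 wr=1: FU; after: ALU=1 MUL=0 MEM=0 BR=0, R=2, W=0
[5] ALU needs rd=2 wr=1: WR_PORT; after: ALU=1 MUL=0 MEM=0 BR=0, R=2, W=0

reason(slot 5) = WR_PORT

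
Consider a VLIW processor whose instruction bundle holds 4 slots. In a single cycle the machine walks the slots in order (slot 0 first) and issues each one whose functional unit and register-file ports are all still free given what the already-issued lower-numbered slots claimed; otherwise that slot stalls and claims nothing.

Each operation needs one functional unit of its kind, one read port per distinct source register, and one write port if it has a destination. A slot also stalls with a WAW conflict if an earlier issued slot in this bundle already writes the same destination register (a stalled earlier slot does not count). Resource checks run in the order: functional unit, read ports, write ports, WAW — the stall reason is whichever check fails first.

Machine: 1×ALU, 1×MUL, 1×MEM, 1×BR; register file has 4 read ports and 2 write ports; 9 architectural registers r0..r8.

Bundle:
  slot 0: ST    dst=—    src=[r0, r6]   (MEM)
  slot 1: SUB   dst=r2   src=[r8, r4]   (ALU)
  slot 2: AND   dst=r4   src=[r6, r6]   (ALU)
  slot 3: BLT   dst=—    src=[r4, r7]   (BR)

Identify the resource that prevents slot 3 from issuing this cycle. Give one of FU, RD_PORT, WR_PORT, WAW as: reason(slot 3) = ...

slot 0 (MEM): ISSUE — free A1,Mu1,Ld0,B1 rp2 wp2
slot 1 (ALU): ISSUE — free A0,Mu1,Ld0,B1 rp0 wp1
slot 2 (ALU): stall FU — free A0,Mu1,Ld0,B1 rp0 wp1
slot 3 (BR): stall RD_PORT — free A0,Mu1,Ld0,B1 rp0 wp1

reason(slot 3) = RD_PORT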